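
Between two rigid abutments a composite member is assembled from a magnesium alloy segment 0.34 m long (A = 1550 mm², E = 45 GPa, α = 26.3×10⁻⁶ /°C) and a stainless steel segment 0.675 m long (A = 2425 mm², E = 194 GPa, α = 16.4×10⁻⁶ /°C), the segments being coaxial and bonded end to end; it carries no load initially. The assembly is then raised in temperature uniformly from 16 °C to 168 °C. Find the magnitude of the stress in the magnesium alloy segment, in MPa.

σ ≈ 311 MPa (compressive)

Free thermal expansion of the whole bar: Σ αᵢΔT Lᵢ = 26.3×10⁻⁶×152×340 + 16.4×10⁻⁶×152×675 = 3.042 mm.
Since the ends are fixed, an axial force P builds up, equal in every segment, with P · Σ Lᵢ/(AᵢEᵢ) = δ_free.
The series flexibility is Σ Lᵢ/(AᵢEᵢ) = 340/(1550×45×10³) + 675/(2425×194×10³) = 6.309×10⁻⁶ mm/N.
So P = 3.042 / 6.309×10⁻⁶ = 482.1 kN, compressive.
σ_{magnesium alloy} = P / A = 482100 / 1550 = 311 MPa.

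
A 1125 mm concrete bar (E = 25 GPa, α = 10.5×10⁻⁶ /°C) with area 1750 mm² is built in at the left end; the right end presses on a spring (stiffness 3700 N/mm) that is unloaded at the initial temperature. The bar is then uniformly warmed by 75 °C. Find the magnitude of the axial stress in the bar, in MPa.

σ ≈ 1.71 MPa (compressive)

The unrestrained thermal change is αΔT L = 10.5×10⁻⁶ × 75 × 1125 = 0.8859 mm.
Let P be the compressive force at the spring. The bar shortens elastically by PL/(AE) and the spring compresses by P/k; together these equal δ_free.
P [ L/(AE) + 1/k ] = δ_free → P [ 1125/(1750×25×10³) + 1/(3700) ] = 0.8859.
P = 0.8859 / 0.000296 = 2993 N.
σ = P/A = 2993/1750 = 1.71 MPa.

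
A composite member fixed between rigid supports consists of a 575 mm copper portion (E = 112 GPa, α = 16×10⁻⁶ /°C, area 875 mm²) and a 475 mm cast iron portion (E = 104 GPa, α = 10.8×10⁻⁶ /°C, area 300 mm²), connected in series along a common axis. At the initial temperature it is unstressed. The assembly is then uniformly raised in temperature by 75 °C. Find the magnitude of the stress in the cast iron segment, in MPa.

σ ≈ 170 MPa (compressive)

With the walls removed the bar would change length by δ_free = Σ αᵢΔT Lᵢ = 16×10⁻⁶×75×575 + 10.8×10⁻⁶×75×475 = 1.075 mm.
The walls prevent any net length change, so an axial force P (same in every segment) develops. Compatibility: P · Σ Lᵢ/(AᵢEᵢ) = δ_free.
Σ Lᵢ/(AᵢEᵢ) = 575/(875×112×10³) + 475/(300×104×10³) = 2.109×10⁻⁵ mm/N.
P = 1.075 / 2.109×10⁻⁵ = 50960 N = 50.96 kN, compressive.
σ_{cast iron} = P / A = 50960 / 300 = 169.9 MPa.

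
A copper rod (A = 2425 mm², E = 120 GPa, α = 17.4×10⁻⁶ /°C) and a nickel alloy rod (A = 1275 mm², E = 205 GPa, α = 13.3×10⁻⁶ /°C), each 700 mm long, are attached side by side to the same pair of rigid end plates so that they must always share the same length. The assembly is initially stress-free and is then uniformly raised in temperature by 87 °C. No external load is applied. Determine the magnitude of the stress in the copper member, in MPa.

σ ≈ 20.3 MPa (compressive)

Equilibrium of a rigid end plate with no external load gives equal and opposite internal forces ±P in the two members. Since α_{copper} > α_{nickel alloy}, heating drives the copper into compression and the nickel alloy into tension.
Compatibility of the two members (thermal + elastic change equal): (α₁ − α₂)ΔT = P·[1/(A₁E₁) + 1/(A₂E₂)].
|α₁ − α₂|·ΔT = 4.1×10⁻⁶ × 87 = 0.0003567.
1/(A₁E₁) + 1/(A₂E₂) = 1/(2425×120×10³) + 1/(1275×205×10³) = 7.262×10⁻⁹ N⁻¹.
So P = 0.0003567 / 7.262×10⁻⁹ = 49.12 kN.
σ_{copper} = P/A₁ = 49120/2425 = 20.25 MPa, compressive.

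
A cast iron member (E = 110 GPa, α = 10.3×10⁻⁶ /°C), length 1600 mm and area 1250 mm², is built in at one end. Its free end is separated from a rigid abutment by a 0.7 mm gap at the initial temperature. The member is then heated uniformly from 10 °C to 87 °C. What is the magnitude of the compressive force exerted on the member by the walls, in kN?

Unrestrained expansion: δ_free = αΔT L = 10.3×10⁻⁶ × 77 × 1600 = 1.269 mm.
After closing the 0.7 mm clearance, 1.269 − 0.7 = 0.569 mm of expansion remains to be suppressed by the wall.
So σ = E(δ_free − g)/L = 110×10³ × 0.569/1600 = 39.12 MPa.
P = σA = 39.12 × 1250 = 48.89 kN.

P ≈ 48.9 kN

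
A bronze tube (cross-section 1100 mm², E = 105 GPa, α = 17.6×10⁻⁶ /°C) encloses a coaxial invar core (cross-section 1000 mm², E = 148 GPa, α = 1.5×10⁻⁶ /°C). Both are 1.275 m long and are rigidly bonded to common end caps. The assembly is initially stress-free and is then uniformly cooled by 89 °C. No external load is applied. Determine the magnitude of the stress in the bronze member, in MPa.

σ ≈ 84.5 MPa (tensile)

The bronze has the larger α, so on cooling it would change length more than the invar if both were free. The rigid plates force a common final length, so the bronze is put into tension and the invar into compression, with equal and opposite forces P (no external load).
Equating the net (thermal + elastic) strains gives |α₁ − α₂|·ΔT = P·[1/(A₁E₁) + 1/(A₂E₂)].
|α₁ − α₂|·ΔT = 16.1×10⁻⁶ × 89 = 0.001433.
1/(A₁E₁) + 1/(A₂E₂) = 1/(1100×105×10³) + 1/(1000×148×10³) = 1.541×10⁻⁸ N⁻¹.
P = 0.001433 / 1.541×10⁻⁸ = 92960 N = 92.96 kN.
σ_{bronze} = P/A₁ = 92960/1100 = 84.51 MPa, tensile.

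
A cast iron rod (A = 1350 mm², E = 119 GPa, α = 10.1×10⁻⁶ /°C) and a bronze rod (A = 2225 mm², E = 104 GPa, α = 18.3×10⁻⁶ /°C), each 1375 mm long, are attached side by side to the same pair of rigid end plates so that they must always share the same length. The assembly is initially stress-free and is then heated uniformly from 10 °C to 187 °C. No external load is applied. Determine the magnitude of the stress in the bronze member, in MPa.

Equilibrium of a rigid end plate with no external load gives equal and opposite internal forces ±P in the two members. Since α_{bronze} > α_{cast iron}, heating drives the bronze into compression and the cast iron into tension.
Compatibility of the two members (thermal + elastic change equal): (α₁ − α₂)ΔT = P·[1/(A₁E₁) + 1/(A₂E₂)].
|α₁ − α₂|·ΔT = 8.2×10⁻⁶ × 177 = 0.001451.
1/(A₁E₁) + 1/(A₂E₂) = 1/(1350×119×10³) + 1/(2225×104×10³) = 1.055×10⁻⁸ N⁻¹.
So P = 0.001451 / 1.055×10⁻⁸ = 137.6 kN.
σ_{bronze} = P/A₂ = 137600/2225 = 61.85 MPa, compressive.

σ ≈ 61.9 MPa (compressive)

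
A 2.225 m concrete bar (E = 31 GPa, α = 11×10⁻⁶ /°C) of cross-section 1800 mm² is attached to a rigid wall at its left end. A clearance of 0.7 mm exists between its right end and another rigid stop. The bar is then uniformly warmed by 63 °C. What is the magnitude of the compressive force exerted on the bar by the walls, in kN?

P ≈ 21.1 kN

Unrestrained expansion: δ_free = αΔT L = 11×10⁻⁶ × 63 × 2225 = 1.542 mm.
The gap closes (δ_free > 0.7 mm) and the wall then resists a further 1.542 − 0.7 = 0.8419 mm of expansion.
So σ = E(δ_free − g)/L = 31×10³ × 0.8419/2225 = 11.73 MPa.
P = σA = 11.73 × 1800 = 21.11 kN.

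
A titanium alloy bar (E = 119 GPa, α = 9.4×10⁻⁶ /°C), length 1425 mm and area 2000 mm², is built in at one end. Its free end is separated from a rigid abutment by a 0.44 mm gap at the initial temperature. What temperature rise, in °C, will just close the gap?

Contact occurs when the free expansion equals the gap: αΔT L = 0.44 mm.
So ΔT = g/(αL) = 0.44/(9.4×10⁻⁶ × 1425) = 32.85 °C.

ΔT ≈ 32.8 °C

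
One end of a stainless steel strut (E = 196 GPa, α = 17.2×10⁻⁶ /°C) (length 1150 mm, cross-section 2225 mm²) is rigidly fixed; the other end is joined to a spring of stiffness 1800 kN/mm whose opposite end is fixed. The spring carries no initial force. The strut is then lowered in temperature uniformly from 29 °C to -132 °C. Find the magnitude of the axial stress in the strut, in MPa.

The unrestrained thermal change is αΔT L = 17.2×10⁻⁶ × 161 × 1150 = 3.185 mm.
Let P be the tensile force in the spring. The strut extends elastically by PL/(AE) and the spring stretches by P/k; together these equal δ_free.
So P = δ_free / [L/(AE) + 1/k] = 3.185 / [ 1150/(2225×196×10³) + 1/(1800×10³) ].
P = 3.185 / 3.193×10⁻⁶ = 997500 N.
σ = P/A = 997500/2225 = 448.3 MPa.

σ ≈ 448 MPa (tensile)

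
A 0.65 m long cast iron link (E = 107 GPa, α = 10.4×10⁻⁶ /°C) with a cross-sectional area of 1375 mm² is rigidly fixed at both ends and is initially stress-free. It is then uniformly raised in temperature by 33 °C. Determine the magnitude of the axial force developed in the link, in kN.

P ≈ 50.5 kN (compressive)

The ends cannot move, so σ = EαΔT = 107×10³ × 10.4×10⁻⁶ × 33 = 36.72 MPa.
Axial force P = σA = 36.72 × 1375 = 50490 N = 50.49 kN, compressive.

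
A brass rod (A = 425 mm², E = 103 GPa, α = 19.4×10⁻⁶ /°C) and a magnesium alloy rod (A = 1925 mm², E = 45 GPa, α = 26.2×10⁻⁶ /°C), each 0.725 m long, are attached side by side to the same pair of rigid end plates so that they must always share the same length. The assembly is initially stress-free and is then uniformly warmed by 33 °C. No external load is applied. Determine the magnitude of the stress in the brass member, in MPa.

Equilibrium of a rigid end plate with no external load gives equal and opposite internal forces ±P in the two members. Since α_{magnesium alloy} > α_{brass}, heating drives the magnesium alloy into compression and the brass into tension.
Compatibility of the two members (thermal + elastic change equal): (α₁ − α₂)ΔT = P·[1/(A₁E₁) + 1/(A₂E₂)].
|α₁ − α₂|·ΔT = 6.8×10⁻⁶ × 33 = 0.0002244.
1/(A₁E₁) + 1/(A₂E₂) = 1/(425×103×10³) + 1/(1925×45×10³) = 3.439×10⁻⁸ N⁻¹.
P = 0.0002244 / 3.439×10⁻⁸ = 6526 N = 6.526 kN.
σ_{brass} = P/A₁ = 6526/425 = 15.35 MPa, tensile.

σ ≈ 15.4 MPa (tensile)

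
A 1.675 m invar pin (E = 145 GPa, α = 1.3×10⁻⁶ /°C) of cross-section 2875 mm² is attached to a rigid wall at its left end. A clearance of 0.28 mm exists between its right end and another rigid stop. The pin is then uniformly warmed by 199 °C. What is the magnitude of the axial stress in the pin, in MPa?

Unrestrained expansion: δ_free = αΔT L = 1.3×10⁻⁶ × 199 × 1675 = 0.4333 mm.
The gap closes (δ_free > 0.28 mm) and the wall then resists a further 0.4333 − 0.28 = 0.1533 mm of expansion.
Compatibility: PL/(AE) = 0.1533 mm, so σ = P/A = E × (0.1533/1675) = 13.27 MPa.

σ ≈ 13.3 MPa (compressive)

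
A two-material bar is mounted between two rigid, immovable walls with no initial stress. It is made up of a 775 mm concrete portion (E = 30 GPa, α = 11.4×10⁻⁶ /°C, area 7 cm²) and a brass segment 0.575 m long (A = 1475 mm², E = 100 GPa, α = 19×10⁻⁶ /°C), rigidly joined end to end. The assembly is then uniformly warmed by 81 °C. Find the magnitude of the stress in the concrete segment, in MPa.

If the supports were absent, the total length change would be Σ αᵢΔT Lᵢ = 11.4×10⁻⁶×81×775 + 19×10⁻⁶×81×575 = 1.601 mm.
Since the ends are fixed, an axial force P builds up, equal in every segment, with P · Σ Lᵢ/(AᵢEᵢ) = δ_free.
Σ Lᵢ/(AᵢEᵢ) = 775/(700×30×10³) + 575/(1475×100×10³) = 4.08×10⁻⁵ mm/N.
Hence P = δ_free / Σ(L/AE) = 1.601/4.08×10⁻⁵ = 39.23 kN (compressive).
σ_{concrete} = P / A = 39230 / 700 = 56.04 MPa.

σ ≈ 56 MPa (compressive)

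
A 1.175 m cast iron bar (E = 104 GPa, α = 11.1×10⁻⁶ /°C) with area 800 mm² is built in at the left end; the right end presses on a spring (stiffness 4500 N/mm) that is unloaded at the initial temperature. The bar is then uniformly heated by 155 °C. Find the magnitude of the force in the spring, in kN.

The unrestrained thermal change is αΔT L = 11.1×10⁻⁶ × 155 × 1175 = 2.022 mm.
Let P be the compressive force at the spring. The bar shortens elastically by PL/(AE) and the spring compresses by P/k; together these equal δ_free.
So P = δ_free / [L/(AE) + 1/k] = 2.022 / [ 1175/(800×104×10³) + 1/(4500) ].
P = 2.022 / 0.0002363 = 8554 N.

P ≈ 8.55 kN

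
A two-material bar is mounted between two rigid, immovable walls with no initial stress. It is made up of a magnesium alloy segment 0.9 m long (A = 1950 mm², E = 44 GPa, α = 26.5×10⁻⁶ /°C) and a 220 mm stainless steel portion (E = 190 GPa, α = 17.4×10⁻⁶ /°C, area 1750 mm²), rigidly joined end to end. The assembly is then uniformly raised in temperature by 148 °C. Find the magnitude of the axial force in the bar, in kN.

P ≈ 367 kN (compressive)

With the walls removed the bar would change length by δ_free = Σ αᵢΔT Lᵢ = 26.5×10⁻⁶×148×900 + 17.4×10⁻⁶×148×220 = 4.096 mm.
Since the ends are fixed, an axial force P builds up, equal in every segment, with P · Σ Lᵢ/(AᵢEᵢ) = δ_free.
The series flexibility is Σ Lᵢ/(AᵢEᵢ) = 900/(1950×44×10³) + 220/(1750×190×10³) = 1.115×10⁻⁵ mm/N.
Hence P = δ_free / Σ(L/AE) = 4.096/1.115×10⁻⁵ = 367.3 kN (compressive).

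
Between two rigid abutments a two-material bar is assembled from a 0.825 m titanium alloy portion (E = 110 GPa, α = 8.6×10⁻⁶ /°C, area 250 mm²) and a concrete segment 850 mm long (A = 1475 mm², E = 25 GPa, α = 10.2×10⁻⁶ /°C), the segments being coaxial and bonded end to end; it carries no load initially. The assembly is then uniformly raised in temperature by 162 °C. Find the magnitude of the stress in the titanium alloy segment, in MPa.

If the supports were absent, the total length change would be Σ αᵢΔT Lᵢ = 8.6×10⁻⁶×162×825 + 10.2×10⁻⁶×162×850 = 2.554 mm.
The walls prevent any net length change, so an axial force P (same in every segment) develops. Compatibility: P · Σ Lᵢ/(AᵢEᵢ) = δ_free.
Σ Lᵢ/(AᵢEᵢ) = 825/(250×110×10³) + 850/(1475×25×10³) = 5.305×10⁻⁵ mm/N.
Hence P = δ_free / Σ(L/AE) = 2.554/5.305×10⁻⁵ = 48.14 kN (compressive).
σ_{titanium alloy} = P / A = 48140 / 250 = 192.6 MPa.

σ ≈ 193 MPa (compressive)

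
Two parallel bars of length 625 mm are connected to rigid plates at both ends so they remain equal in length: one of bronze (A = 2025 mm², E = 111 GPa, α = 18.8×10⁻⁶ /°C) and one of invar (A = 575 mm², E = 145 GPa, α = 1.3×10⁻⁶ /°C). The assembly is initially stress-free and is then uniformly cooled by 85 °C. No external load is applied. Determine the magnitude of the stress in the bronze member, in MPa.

Equilibrium of a rigid end plate with no external load gives equal and opposite internal forces ±P in the two members. Since α_{bronze} > α_{invar}, cooling drives the bronze into tension and the invar into compression.
Equating the net (thermal + elastic) strains gives |α₁ − α₂|·ΔT = P·[1/(A₁E₁) + 1/(A₂E₂)].
|α₁ − α₂|·ΔT = 17.5×10⁻⁶ × 85 = 0.001487.
1/(A₁E₁) + 1/(A₂E₂) = 1/(2025×111×10³) + 1/(575×145×10³) = 1.644×10⁻⁸ N⁻¹.
P = 0.001487 / 1.644×10⁻⁸ = 90460 N = 90.46 kN.
σ_{bronze} = P/A₁ = 90460/2025 = 44.67 MPa, tensile.

σ ≈ 44.7 MPa (tensile)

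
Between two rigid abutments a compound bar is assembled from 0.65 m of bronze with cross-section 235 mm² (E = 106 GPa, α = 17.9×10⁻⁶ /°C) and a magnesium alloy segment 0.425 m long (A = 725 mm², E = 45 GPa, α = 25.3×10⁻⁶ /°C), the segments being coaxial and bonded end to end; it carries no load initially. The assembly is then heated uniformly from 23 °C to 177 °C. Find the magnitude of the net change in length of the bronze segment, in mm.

With the walls removed the bar would change length by δ_free = Σ αᵢΔT Lᵢ = 17.9×10⁻⁶×154×650 + 25.3×10⁻⁶×154×425 = 3.448 mm.
Since the ends are fixed, an axial force P builds up, equal in every segment, with P · Σ Lᵢ/(AᵢEᵢ) = δ_free.
The series flexibility is Σ Lᵢ/(AᵢEᵢ) = 650/(235×106×10³) + 425/(725×45×10³) = 3.912×10⁻⁵ mm/N.
P = 3.448 / 3.912×10⁻⁵ = 88130 N = 88.13 kN, compressive.
For the bronze segment, free thermal change = 17.9×10⁻⁶×154×650 = 1.792 mm and elastic change from P = 88130×650/(235×106×10³) = 2.3 mm; these oppose, so the net change is 0.508 mm (segment shortens).

|ΔL| ≈ 0.508 mm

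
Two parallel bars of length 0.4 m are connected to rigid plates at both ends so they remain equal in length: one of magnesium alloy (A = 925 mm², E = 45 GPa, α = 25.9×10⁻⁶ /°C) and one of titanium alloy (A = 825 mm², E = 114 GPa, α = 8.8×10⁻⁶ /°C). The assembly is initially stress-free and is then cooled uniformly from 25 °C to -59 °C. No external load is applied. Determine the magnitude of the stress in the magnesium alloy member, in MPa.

The magnesium alloy has the larger α, so on cooling it would change length more than the titanium alloy if both were free. The rigid plates force a common final length, so the magnesium alloy is put into tension and the titanium alloy into compression, with equal and opposite forces P (no external load).
Setting the final lengths equal and cancelling L: (α₁ − α₂)ΔT = P/(A₁E₁) + P/(A₂E₂).
|α₁ − α₂|·ΔT = 17.1×10⁻⁶ × 84 = 0.001436.
1/(A₁E₁) + 1/(A₂E₂) = 1/(925×45×10³) + 1/(825×114×10³) = 3.466×10⁻⁸ N⁻¹.
So P = 0.001436 / 3.466×10⁻⁸ = 41.45 kN.
σ_{magnesium alloy} = P/A₁ = 41450/925 = 44.81 MPa, tensile.

σ ≈ 44.8 MPa (tensile)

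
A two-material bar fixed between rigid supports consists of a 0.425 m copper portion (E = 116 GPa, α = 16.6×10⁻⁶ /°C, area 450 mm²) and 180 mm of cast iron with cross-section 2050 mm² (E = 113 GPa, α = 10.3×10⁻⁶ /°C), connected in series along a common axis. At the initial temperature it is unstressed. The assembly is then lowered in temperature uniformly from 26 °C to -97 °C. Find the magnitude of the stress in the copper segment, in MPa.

σ ≈ 273 MPa (tensile)

If the supports were absent, the total length change would be Σ αᵢΔT Lᵢ = 16.6×10⁻⁶×123×425 + 10.3×10⁻⁶×123×180 = 1.096 mm.
The rigid supports impose zero overall length change; the single axial force P common to all segments must satisfy P Σ Lᵢ/(AᵢEᵢ) = δ_free.
Σ Lᵢ/(AᵢEᵢ) = 425/(450×116×10³) + 180/(2050×113×10³) = 8.919×10⁻⁶ mm/N.
So P = 1.096 / 8.919×10⁻⁶ = 122.9 kN, tensile.
σ_{copper} = P / A = 122900 / 450 = 273 MPa.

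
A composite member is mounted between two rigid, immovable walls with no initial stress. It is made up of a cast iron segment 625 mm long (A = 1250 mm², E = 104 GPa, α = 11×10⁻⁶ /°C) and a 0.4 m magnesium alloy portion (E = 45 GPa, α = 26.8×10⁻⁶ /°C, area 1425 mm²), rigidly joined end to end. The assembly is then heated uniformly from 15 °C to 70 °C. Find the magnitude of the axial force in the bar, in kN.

P ≈ 87.6 kN (compressive)

With the walls removed the bar would change length by δ_free = Σ αᵢΔT Lᵢ = 11×10⁻⁶×55×625 + 26.8×10⁻⁶×55×400 = 0.9677 mm.
Since the ends are fixed, an axial force P builds up, equal in every segment, with P · Σ Lᵢ/(AᵢEᵢ) = δ_free.
Σ Lᵢ/(AᵢEᵢ) = 625/(1250×104×10³) + 400/(1425×45×10³) = 1.105×10⁻⁵ mm/N.
P = 0.9677 / 1.105×10⁻⁵ = 87610 N = 87.61 kN, compressive.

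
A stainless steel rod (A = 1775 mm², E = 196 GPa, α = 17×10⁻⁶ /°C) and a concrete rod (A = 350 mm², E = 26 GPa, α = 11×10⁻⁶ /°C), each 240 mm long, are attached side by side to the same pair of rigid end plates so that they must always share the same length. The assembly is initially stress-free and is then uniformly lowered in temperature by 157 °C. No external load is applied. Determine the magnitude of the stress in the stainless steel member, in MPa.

Both members must finish at the same length. With the larger α, the stainless steel tends to over-contract; the plates restrain it, putting the stainless steel in tension and the concrete in compression. With no external load the two internal forces are equal and opposite, magnitude P.
Compatibility of the two members (thermal + elastic change equal): (α₁ − α₂)ΔT = P·[1/(A₁E₁) + 1/(A₂E₂)].
|α₁ − α₂|·ΔT = 6×10⁻⁶ × 157 = 0.000942.
1/(A₁E₁) + 1/(A₂E₂) = 1/(1775×196×10³) + 1/(350×26×10³) = 1.128×10⁻⁷ N⁻¹.
So P = 0.000942 / 1.128×10⁻⁷ = 8.354 kN.
σ_{stainless steel} = P/A₁ = 8354/1775 = 4.706 MPa, tensile.

σ ≈ 4.71 MPa (tensile)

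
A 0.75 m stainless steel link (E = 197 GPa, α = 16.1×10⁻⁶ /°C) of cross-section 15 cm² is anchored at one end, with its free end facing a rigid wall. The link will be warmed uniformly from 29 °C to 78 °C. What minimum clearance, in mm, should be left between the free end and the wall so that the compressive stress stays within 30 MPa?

g ≈ 0.477 mm

Free expansion if unrestrained: δ_free = αΔT L = 16.1×10⁻⁶ × 49 × 750 = 0.5917 mm.
A stress of 30 MPa corresponds to the wall pushing the link back by σL/E = 30×750/(197×10³) = 0.1142 mm.
The gap must absorb the remainder: g_min = 0.5917 − 0.1142 = 0.4775 mm.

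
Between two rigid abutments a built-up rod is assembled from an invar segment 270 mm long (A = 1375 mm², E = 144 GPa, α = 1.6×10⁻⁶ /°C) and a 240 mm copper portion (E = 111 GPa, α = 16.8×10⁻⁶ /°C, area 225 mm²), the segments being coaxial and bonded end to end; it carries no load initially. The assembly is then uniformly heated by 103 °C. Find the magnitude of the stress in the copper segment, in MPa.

With the walls removed the bar would change length by δ_free = Σ αᵢΔT Lᵢ = 1.6×10⁻⁶×103×270 + 16.8×10⁻⁶×103×240 = 0.4598 mm.
The rigid supports impose zero overall length change; the single axial force P common to all segments must satisfy P Σ Lᵢ/(AᵢEᵢ) = δ_free.
Σ Lᵢ/(AᵢEᵢ) = 270/(1375×144×10³) + 240/(225×111×10³) = 1.097×10⁻⁵ mm/N.
P = 0.4598 / 1.097×10⁻⁵ = 41900 N = 41.9 kN, compressive.
σ_{copper} = P / A = 41900 / 225 = 186.2 MPa.

σ ≈ 186 MPa (compressive)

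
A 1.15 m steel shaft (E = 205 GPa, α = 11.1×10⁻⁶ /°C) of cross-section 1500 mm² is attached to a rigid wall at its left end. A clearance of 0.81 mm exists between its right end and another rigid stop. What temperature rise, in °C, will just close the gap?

ΔT ≈ 63.5 °C

The gap closes when αΔT L = 0.81 mm, since the shaft is still unstressed at that instant.
ΔT = 0.81 / (11.1×10⁻⁶ × 1150) = 63.45 °C.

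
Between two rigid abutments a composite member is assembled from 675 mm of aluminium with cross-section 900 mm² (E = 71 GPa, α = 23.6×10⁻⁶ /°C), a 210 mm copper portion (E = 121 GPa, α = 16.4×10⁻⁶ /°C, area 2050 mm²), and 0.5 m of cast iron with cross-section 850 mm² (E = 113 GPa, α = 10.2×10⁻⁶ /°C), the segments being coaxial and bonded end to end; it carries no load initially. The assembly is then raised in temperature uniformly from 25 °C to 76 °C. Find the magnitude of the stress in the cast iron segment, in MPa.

Free thermal expansion of the whole bar: Σ αᵢΔT Lᵢ = 23.6×10⁻⁶×51×675 + 16.4×10⁻⁶×51×210 + 10.2×10⁻⁶×51×500 = 1.248 mm.
Since the ends are fixed, an axial force P builds up, equal in every segment, with P · Σ Lᵢ/(AᵢEᵢ) = δ_free.
The series flexibility is Σ Lᵢ/(AᵢEᵢ) = 675/(900×71×10³) + 210/(2050×121×10³) + 500/(850×113×10³) = 1.662×10⁻⁵ mm/N.
P = 1.248 / 1.662×10⁻⁵ = 75120 N = 75.12 kN, compressive.
σ_{cast iron} = P / A = 75120 / 850 = 88.38 MPa.

σ ≈ 88.4 MPa (compressive)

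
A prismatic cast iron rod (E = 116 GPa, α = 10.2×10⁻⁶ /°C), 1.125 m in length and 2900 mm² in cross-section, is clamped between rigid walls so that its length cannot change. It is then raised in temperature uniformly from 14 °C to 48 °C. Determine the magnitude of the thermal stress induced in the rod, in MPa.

With length fixed, the mechanical strain must cancel the thermal strain αΔT = 10.2×10⁻⁶ × 34 = 346.8×10⁻⁶.
Hence σ = E·αΔT = 116×10³ × 346.8×10⁻⁶ = 40.23 MPa, compressive.

σ ≈ 40.2 MPa (compressive)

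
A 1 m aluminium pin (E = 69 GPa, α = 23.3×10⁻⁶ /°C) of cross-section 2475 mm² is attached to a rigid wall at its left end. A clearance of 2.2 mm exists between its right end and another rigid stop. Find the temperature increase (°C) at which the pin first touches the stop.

Contact occurs when the free expansion equals the gap: αΔT L = 2.2 mm.
ΔT = 2.2 / (23.3×10⁻⁶ × 1000) = 94.42 °C.

ΔT ≈ 94.4 °C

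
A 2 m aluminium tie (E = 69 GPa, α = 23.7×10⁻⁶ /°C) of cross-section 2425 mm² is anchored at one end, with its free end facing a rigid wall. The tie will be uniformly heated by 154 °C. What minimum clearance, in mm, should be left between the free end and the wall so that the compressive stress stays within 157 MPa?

g ≈ 2.75 mm

With no wall the tie would lengthen by αΔT L = 23.7×10⁻⁶ × 154 × 2000 = 7.3 mm.
A stress of 157 MPa corresponds to the wall pushing the tie back by σL/E = 157×2000/(69×10³) = 4.551 mm.
So the gap has to take up the difference, g_min = δ_free − σL/E = 7.3 − 4.551 = 2.749 mm.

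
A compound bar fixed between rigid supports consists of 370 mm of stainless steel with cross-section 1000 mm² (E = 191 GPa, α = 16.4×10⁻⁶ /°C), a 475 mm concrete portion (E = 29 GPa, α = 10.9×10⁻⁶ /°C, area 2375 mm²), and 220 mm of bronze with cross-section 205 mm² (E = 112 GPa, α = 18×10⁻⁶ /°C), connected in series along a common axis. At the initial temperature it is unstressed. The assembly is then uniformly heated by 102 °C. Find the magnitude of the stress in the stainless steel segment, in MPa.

σ ≈ 84.2 MPa (compressive)

If the supports were absent, the total length change would be Σ αᵢΔT Lᵢ = 16.4×10⁻⁶×102×370 + 10.9×10⁻⁶×102×475 + 18×10⁻⁶×102×220 = 1.551 mm.
Since the ends are fixed, an axial force P builds up, equal in every segment, with P · Σ Lᵢ/(AᵢEᵢ) = δ_free.
Σ Lᵢ/(AᵢEᵢ) = 370/(1000×191×10³) + 475/(2375×29×10³) + 220/(205×112×10³) = 1.842×10⁻⁵ mm/N.
P = 1.551 / 1.842×10⁻⁵ = 84220 N = 84.22 kN, compressive.
σ_{stainless steel} = P / A = 84220 / 1000 = 84.22 MPa.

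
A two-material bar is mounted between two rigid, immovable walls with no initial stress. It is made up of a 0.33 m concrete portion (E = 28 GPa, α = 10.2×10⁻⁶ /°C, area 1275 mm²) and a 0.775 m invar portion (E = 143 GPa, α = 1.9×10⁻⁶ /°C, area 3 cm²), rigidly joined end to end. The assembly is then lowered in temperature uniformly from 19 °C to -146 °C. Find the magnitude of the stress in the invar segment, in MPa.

If the supports were absent, the total length change would be Σ αᵢΔT Lᵢ = 10.2×10⁻⁶×165×330 + 1.9×10⁻⁶×165×775 = 0.7984 mm.
The walls prevent any net length change, so an axial force P (same in every segment) develops. Compatibility: P · Σ Lᵢ/(AᵢEᵢ) = δ_free.
The series flexibility is Σ Lᵢ/(AᵢEᵢ) = 330/(1275×28×10³) + 775/(300×143×10³) = 2.731×10⁻⁵ mm/N.
P = 0.7984 / 2.731×10⁻⁵ = 29230 N = 29.23 kN, tensile.
σ_{invar} = P / A = 29230 / 300 = 97.45 MPa.

σ ≈ 97.4 MPa (tensile)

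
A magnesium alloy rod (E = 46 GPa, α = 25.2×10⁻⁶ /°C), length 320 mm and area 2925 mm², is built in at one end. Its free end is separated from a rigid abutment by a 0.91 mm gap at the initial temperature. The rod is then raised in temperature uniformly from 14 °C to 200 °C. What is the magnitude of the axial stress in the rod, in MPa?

Unrestrained expansion: δ_free = αΔT L = 25.2×10⁻⁶ × 186 × 320 = 1.5 mm.
This exceeds the 0.91 mm gap, so the wall pushes back. The portion of expansion that must be recovered elastically is δ_free − gap = 1.5 − 0.91 = 0.5899 mm.
So σ = E(δ_free − g)/L = 46×10³ × 0.5899/320 = 84.8 MPa.

σ ≈ 84.8 MPa (compressive)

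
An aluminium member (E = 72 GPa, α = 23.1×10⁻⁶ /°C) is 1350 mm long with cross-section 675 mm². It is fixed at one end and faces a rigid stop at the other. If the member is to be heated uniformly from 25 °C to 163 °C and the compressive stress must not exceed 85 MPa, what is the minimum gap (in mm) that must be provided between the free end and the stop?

Free expansion if unrestrained: δ_free = αΔT L = 23.1×10⁻⁶ × 138 × 1350 = 4.304 mm.
At the allowable stress the elastic shortening the wall may impose is σL/E = 85 × 1350 / (72×10³) = 1.594 mm.
So the gap has to take up the difference, g_min = δ_free − σL/E = 4.304 − 1.594 = 2.71 mm.

g ≈ 2.71 mm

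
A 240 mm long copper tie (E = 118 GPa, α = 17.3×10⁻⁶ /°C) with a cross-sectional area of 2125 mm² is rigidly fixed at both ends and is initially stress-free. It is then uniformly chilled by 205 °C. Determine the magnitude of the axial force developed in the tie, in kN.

With zero net strain, σ = E·αΔT = 118 GPa × 17.3×10⁻⁶ × 205 = 418.5 MPa.
P = AEαΔT = 2125 × 118×10³ × 17.3×10⁻⁶ × 205 = 889.3 kN (tensile).

P ≈ 889 kN (tensile)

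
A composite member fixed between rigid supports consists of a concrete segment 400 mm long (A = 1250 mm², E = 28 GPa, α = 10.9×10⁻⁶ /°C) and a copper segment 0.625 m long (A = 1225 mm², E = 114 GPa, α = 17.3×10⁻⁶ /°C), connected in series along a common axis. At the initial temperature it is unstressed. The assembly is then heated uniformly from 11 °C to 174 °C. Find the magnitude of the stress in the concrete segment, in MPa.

With the walls removed the bar would change length by δ_free = Σ αᵢΔT Lᵢ = 10.9×10⁻⁶×163×400 + 17.3×10⁻⁶×163×625 = 2.473 mm.
The rigid supports impose zero overall length change; the single axial force P common to all segments must satisfy P Σ Lᵢ/(AᵢEᵢ) = δ_free.
The series flexibility is Σ Lᵢ/(AᵢEᵢ) = 400/(1250×28×10³) + 625/(1225×114×10³) = 1.59×10⁻⁵ mm/N.
So P = 2.473 / 1.59×10⁻⁵ = 155.5 kN, compressive.
σ_{concrete} = P / A = 155500 / 1250 = 124.4 MPa.

σ ≈ 124 MPa (compressive)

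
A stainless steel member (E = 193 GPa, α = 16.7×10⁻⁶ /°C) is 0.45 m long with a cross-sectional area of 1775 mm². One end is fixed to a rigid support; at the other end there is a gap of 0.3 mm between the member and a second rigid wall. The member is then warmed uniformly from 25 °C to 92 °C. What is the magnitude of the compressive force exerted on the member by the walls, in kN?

Unrestrained expansion: δ_free = αΔT L = 16.7×10⁻⁶ × 67 × 450 = 0.5035 mm.
The gap closes (δ_free > 0.3 mm) and the wall then resists a further 0.5035 − 0.3 = 0.2035 mm of expansion.
So σ = E(δ_free − g)/L = 193×10³ × 0.2035/450 = 87.28 MPa.
Force on the wall = σA = 87.28 × 1775 mm² = 154.9 kN.

P ≈ 155 kN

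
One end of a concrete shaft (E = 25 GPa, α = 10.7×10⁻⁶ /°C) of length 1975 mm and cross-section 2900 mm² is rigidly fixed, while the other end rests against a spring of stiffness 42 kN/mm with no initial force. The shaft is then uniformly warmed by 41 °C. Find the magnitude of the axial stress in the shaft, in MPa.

σ ≈ 5.85 MPa (compressive)

The unrestrained thermal change is αΔT L = 10.7×10⁻⁶ × 41 × 1975 = 0.8664 mm.
Let P be the compressive force at the spring. The shaft shortens elastically by PL/(AE) and the spring compresses by P/k; together these equal δ_free.
So P = δ_free / [L/(AE) + 1/k] = 0.8664 / [ 1975/(2900×25×10³) + 1/(42×10³) ].
P = 0.8664 / 5.105×10⁻⁵ = 16970 N.
σ = P/A = 16970/2900 = 5.852 MPa.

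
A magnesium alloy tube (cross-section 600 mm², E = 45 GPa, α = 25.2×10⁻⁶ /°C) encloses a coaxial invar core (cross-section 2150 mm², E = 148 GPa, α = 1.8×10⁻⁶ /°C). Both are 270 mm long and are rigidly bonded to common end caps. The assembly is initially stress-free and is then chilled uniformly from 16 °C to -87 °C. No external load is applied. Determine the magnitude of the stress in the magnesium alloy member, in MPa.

σ ≈ 100 MPa (tensile)

Both members must finish at the same length. With the larger α, the magnesium alloy tends to over-contract; the plates restrain it, putting the magnesium alloy in tension and the invar in compression. With no external load the two internal forces are equal and opposite, magnitude P.
Compatibility of the two members (thermal + elastic change equal): (α₁ − α₂)ΔT = P·[1/(A₁E₁) + 1/(A₂E₂)].
|α₁ − α₂|·ΔT = 23.4×10⁻⁶ × 103 = 0.00241.
1/(A₁E₁) + 1/(A₂E₂) = 1/(600×45×10³) + 1/(2150×148×10³) = 4.018×10⁻⁸ N⁻¹.
So P = 0.00241 / 4.018×10⁻⁸ = 59.99 kN.
σ_{magnesium alloy} = P/A₁ = 59990/600 = 99.98 MPa, tensile.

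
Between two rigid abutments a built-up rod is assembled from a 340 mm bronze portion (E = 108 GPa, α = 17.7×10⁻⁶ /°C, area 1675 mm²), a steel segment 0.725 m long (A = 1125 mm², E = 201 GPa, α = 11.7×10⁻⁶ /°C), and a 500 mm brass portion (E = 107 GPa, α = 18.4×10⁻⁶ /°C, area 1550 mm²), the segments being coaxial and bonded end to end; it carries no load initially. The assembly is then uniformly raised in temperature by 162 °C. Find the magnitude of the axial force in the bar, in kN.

P ≈ 474 kN (compressive)

Free thermal expansion of the whole bar: Σ αᵢΔT Lᵢ = 17.7×10⁻⁶×162×340 + 11.7×10⁻⁶×162×725 + 18.4×10⁻⁶×162×500 = 3.839 mm.
Since the ends are fixed, an axial force P builds up, equal in every segment, with P · Σ Lᵢ/(AᵢEᵢ) = δ_free.
The series flexibility is Σ Lᵢ/(AᵢEᵢ) = 340/(1675×108×10³) + 725/(1125×201×10³) + 500/(1550×107×10³) = 8.1×10⁻⁶ mm/N.
So P = 3.839 / 8.1×10⁻⁶ = 474 kN, compressive.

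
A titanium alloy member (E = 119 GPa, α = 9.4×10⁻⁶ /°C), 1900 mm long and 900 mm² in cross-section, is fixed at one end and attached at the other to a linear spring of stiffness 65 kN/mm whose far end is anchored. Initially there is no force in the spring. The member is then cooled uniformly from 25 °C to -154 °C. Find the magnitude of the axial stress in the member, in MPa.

σ ≈ 107 MPa (tensile)

Free thermal contraction: δ_free = αΔT L = 9.4×10⁻⁶ × 179 × 1900 = 3.197 mm.
With a force P in the spring, the elastic change of the member is PL/(AE) and that of the spring is P/k; compatibility requires their sum to equal δ_free.
So P = δ_free / [L/(AE) + 1/k] = 3.197 / [ 1900/(900×119×10³) + 1/(65×10³) ].
P = 3.197 / 3.313×10⁻⁵ = 96510 N.
σ = P/A = 96510/900 = 107.2 MPa.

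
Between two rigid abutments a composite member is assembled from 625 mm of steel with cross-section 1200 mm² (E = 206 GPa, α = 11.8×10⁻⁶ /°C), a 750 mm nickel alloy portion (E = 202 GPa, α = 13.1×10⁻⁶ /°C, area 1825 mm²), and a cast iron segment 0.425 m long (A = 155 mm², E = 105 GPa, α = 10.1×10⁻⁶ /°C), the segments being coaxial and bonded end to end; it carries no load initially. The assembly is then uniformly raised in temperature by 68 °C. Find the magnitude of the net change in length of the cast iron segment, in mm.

|ΔL| ≈ 0.952 mm

Free thermal expansion of the whole bar: Σ αᵢΔT Lᵢ = 11.8×10⁻⁶×68×625 + 13.1×10⁻⁶×68×750 + 10.1×10⁻⁶×68×425 = 1.461 mm.
Since the ends are fixed, an axial force P builds up, equal in every segment, with P · Σ Lᵢ/(AᵢEᵢ) = δ_free.
The series flexibility is Σ Lᵢ/(AᵢEᵢ) = 625/(1200×206×10³) + 750/(1825×202×10³) + 425/(155×105×10³) = 3.068×10⁻⁵ mm/N.
So P = 1.461 / 3.068×10⁻⁵ = 47.64 kN, compressive.
For the cast iron segment, free thermal change = 10.1×10⁻⁶×68×425 = 0.2919 mm and elastic change from P = 47640×425/(155×105×10³) = 1.244 mm; these oppose, so the net change is 0.952 mm (segment shortens).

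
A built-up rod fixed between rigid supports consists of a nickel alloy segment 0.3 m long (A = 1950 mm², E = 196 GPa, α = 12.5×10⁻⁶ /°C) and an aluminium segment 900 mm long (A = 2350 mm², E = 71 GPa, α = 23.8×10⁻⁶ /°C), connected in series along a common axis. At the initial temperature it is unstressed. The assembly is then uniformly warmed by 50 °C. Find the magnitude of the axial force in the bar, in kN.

P ≈ 204 kN (compressive)

With the walls removed the bar would change length by δ_free = Σ αᵢΔT Lᵢ = 12.5×10⁻⁶×50×300 + 23.8×10⁻⁶×50×900 = 1.258 mm.
The walls prevent any net length change, so an axial force P (same in every segment) develops. Compatibility: P · Σ Lᵢ/(AᵢEᵢ) = δ_free.
The series flexibility is Σ Lᵢ/(AᵢEᵢ) = 300/(1950×196×10³) + 900/(2350×71×10³) = 6.179×10⁻⁶ mm/N.
So P = 1.258 / 6.179×10⁻⁶ = 203.7 kN, compressive.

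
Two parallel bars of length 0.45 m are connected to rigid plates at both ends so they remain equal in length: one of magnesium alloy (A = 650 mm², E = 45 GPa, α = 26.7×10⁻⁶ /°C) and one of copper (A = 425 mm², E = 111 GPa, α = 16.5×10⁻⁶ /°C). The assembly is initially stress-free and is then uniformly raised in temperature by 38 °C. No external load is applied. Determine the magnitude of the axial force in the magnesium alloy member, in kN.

The magnesium alloy has the larger α, so on heating it would change length more than the copper if both were free. The rigid plates force a common final length, so the magnesium alloy is put into compression and the copper into tension, with equal and opposite forces P (no external load).
Equating the net (thermal + elastic) strains gives |α₁ − α₂|·ΔT = P·[1/(A₁E₁) + 1/(A₂E₂)].
|α₁ − α₂|·ΔT = 10.2×10⁻⁶ × 38 = 0.0003876.
1/(A₁E₁) + 1/(A₂E₂) = 1/(650×45×10³) + 1/(425×111×10³) = 5.539×10⁻⁸ N⁻¹.
So P = 0.0003876 / 5.539×10⁻⁸ = 6.998 kN.

P ≈ 7 kN (compressive in the magnesium alloy)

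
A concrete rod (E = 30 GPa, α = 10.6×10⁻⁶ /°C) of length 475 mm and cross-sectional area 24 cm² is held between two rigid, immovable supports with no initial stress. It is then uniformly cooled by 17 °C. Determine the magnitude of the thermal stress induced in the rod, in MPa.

σ ≈ 5.41 MPa (tensile)

With length fixed, the mechanical strain must cancel the thermal strain αΔT = 10.6×10⁻⁶ × 17 = 180.2×10⁻⁶.
σ = EαΔT = 30×10³ × 10.6×10⁻⁶ × 17 = 5.406 MPa (tensile; the rod is trying to contract).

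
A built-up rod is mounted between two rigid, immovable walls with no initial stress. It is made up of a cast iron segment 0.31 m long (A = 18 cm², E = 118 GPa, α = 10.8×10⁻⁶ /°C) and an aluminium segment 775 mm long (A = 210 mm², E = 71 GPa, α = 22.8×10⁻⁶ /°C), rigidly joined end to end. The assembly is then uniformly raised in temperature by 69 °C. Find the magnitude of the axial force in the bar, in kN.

P ≈ 27.1 kN (compressive)

If the supports were absent, the total length change would be Σ αᵢΔT Lᵢ = 10.8×10⁻⁶×69×310 + 22.8×10⁻⁶×69×775 = 1.45 mm.
Since the ends are fixed, an axial force P builds up, equal in every segment, with P · Σ Lᵢ/(AᵢEᵢ) = δ_free.
The series flexibility is Σ Lᵢ/(AᵢEᵢ) = 310/(1800×118×10³) + 775/(210×71×10³) = 5.344×10⁻⁵ mm/N.
P = 1.45 / 5.344×10⁻⁵ = 27140 N = 27.14 kN, compressive.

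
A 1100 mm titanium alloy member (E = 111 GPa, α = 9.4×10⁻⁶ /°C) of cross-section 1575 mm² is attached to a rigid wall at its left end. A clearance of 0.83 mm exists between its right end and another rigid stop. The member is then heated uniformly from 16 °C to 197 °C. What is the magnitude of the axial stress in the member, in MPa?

Unrestrained expansion: δ_free = αΔT L = 9.4×10⁻⁶ × 181 × 1100 = 1.872 mm.
This exceeds the 0.83 mm gap, so the wall pushes back. The portion of expansion that must be recovered elastically is δ_free − gap = 1.872 − 0.83 = 1.042 mm.
Compatibility: PL/(AE) = 1.042 mm, so σ = P/A = E × (1.042/1100) = 105.1 MPa.

σ ≈ 105 MPa (compressive)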